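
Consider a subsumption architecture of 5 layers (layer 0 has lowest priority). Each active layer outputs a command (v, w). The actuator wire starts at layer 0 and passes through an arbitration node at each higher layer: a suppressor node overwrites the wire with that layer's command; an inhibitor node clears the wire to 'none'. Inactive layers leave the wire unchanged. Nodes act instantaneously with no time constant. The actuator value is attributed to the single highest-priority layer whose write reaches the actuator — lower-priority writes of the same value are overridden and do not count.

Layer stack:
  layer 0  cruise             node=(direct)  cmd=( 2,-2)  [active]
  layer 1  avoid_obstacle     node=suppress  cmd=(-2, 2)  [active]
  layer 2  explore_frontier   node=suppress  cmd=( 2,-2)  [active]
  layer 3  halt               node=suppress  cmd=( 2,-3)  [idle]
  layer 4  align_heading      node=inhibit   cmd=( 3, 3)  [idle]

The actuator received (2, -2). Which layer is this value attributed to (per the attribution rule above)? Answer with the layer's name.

L0 cruise: active, feeds wire = (2, -2)
L1 avoid_obstacle: active, suppressor → wire = (-2, 2)
L2 explore_frontier: active, suppressor → wire = (2, -2)
L3 halt: idle → wire stays (2, -2)
L4 align_heading: idle → wire stays (2, -2)
actuator = (2, -2)
last writer: layer 2 = explore_frontier

explore_frontier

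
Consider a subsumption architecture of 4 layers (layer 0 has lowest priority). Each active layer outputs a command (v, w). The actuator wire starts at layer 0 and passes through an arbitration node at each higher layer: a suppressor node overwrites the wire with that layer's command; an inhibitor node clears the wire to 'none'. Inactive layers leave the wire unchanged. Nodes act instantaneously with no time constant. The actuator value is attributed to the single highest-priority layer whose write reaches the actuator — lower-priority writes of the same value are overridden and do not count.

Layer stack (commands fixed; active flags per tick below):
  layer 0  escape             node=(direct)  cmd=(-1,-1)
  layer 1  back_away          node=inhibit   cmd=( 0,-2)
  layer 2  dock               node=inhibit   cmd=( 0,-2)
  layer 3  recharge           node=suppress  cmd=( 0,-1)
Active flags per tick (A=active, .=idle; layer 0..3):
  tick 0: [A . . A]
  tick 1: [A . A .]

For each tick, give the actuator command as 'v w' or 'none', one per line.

tick 0:
  L0 escape: active, feeds wire = (-1, -1)
  L1 back_away: idle → wire stays (-1, -1)
  L2 dock: idle → wire stays (-1, -1)
  L3 recharge: active, suppressor → wire = (0, -1)
  actuator = (0, -1)
tick 1:
  L0 escape: active, feeds wire = (-1, -1)
  L1 back_away: idle → wire stays (-1, -1)
  L2 dock: active, inhibitor → wire = none
  L3 recharge: idle → wire stays none
  actuator = none

0 -1
none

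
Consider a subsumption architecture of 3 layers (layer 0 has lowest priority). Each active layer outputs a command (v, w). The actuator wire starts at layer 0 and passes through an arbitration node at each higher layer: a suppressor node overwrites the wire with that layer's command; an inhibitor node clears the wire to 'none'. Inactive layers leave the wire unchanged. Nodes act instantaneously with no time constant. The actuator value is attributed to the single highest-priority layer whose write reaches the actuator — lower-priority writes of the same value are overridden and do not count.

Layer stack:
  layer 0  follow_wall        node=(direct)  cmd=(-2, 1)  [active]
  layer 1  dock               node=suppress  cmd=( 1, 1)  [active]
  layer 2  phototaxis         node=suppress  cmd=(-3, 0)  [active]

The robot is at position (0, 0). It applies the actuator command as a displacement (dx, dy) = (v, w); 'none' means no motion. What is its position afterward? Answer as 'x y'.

L0 follow_wall: active, feeds wire = (-2, 1)
L1 dock: active, suppressor → wire = (1, 1)
L2 phototaxis: active, suppressor → wire = (-3, 0)
actuator = (-3, 0)
position: (0, 0) + (-3, 0) = (-3, 0)

-3 0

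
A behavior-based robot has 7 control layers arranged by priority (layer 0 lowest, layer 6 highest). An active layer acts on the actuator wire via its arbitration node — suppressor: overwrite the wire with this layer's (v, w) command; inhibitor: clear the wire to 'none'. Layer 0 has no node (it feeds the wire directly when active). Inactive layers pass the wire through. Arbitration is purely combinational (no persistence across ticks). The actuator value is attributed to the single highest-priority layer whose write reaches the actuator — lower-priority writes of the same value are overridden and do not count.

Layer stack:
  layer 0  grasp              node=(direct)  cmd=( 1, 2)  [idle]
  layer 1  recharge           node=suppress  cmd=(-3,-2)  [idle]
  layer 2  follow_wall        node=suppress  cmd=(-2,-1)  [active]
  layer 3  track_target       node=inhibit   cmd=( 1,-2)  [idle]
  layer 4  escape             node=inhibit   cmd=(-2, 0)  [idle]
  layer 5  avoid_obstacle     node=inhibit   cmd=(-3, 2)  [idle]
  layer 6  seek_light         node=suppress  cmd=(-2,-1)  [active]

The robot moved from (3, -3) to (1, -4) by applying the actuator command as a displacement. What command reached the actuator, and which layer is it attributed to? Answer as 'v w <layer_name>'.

-2 -1 seek_light

displacement = (1, -4) − (3, -3) = (-2, -1)
[0] grasp off; wire := none
[1] recharge off; pass none
[2] follow_wall on (suppress); wire := (-2, -1)
[3] track_target off; pass (-2, -1)
[4] escape off; pass (-2, -1)
[5] avoid_obstacle off; pass (-2, -1)
[6] seek_light on (suppress); wire := (-2, -1)
output (-2, -1) — from layer 6 (seek_light)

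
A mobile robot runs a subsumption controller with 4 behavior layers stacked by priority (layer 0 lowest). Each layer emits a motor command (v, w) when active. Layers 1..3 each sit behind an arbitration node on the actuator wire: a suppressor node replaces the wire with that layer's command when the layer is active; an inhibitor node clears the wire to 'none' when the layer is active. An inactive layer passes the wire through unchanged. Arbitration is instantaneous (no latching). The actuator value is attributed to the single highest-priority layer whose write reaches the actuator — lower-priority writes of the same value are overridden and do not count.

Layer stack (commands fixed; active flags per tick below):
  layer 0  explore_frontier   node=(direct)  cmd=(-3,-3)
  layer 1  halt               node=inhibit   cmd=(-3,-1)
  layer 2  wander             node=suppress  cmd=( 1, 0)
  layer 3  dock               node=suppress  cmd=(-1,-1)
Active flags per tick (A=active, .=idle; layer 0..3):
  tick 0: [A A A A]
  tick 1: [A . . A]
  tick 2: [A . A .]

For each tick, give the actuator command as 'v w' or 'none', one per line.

-1 -1
-1 -1
1 0

tick 0:
  [0] explore_frontier on; wire := (-3, -3)
  [1] halt on (inhibit); wire := none
  [2] wander on (suppress); wire := (1, 0)
  [3] dock on (suppress); wire := (-1, -1)
  output (-1, -1)
tick 1:
  [0] explore_frontier on; wire := (-3, -3)
  [1] halt off; pass (-3, -3)
  [2] wander off; pass (-3, -3)
  [3] dock on (suppress); wire := (-1, -1)
  output (-1, -1)
tick 2:
  [0] explore_frontier on; wire := (-3, -3)
  [1] halt off; pass (-3, -3)
  [2] wander on (suppress); wire := (1, 0)
  [3] dock off; pass (1, 0)
  output (1, 0)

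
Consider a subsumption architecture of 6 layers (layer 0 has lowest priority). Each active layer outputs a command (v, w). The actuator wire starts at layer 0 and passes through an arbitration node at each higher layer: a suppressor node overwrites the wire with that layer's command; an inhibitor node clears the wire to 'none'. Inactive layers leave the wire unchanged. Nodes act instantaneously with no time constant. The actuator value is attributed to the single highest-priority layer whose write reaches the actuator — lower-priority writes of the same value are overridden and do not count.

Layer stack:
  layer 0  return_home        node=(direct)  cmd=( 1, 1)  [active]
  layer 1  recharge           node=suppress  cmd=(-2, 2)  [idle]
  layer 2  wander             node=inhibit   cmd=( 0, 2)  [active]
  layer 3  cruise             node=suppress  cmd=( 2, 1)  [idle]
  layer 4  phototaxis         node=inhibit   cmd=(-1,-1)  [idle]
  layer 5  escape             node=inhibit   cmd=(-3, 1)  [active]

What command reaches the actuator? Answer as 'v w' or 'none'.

none

layer 0 (return_home) active — direct: (1, 1)
layer 1 (recharge) idle — unchanged: (1, 1)
layer 2 (wander) active — inhibits: none
layer 3 (cruise) idle — unchanged: none
layer 4 (phototaxis) idle — unchanged: none
layer 5 (escape) active — inhibits: none
→ actuator none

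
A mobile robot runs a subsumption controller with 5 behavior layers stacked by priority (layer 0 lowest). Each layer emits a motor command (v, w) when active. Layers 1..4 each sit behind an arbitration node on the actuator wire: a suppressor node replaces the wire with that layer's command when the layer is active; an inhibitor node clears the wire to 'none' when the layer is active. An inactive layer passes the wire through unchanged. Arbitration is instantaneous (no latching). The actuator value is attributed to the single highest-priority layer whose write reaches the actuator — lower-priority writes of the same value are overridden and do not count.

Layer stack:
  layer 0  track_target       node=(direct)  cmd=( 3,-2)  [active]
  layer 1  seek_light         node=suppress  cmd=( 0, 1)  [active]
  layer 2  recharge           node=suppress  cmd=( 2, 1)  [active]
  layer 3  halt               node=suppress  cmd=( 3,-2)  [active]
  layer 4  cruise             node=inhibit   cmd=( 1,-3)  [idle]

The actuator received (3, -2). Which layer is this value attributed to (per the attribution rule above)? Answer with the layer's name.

[0] track_target on; wire := (3, -2)
[1] seek_light on (suppress); wire := (0, 1)
[2] recharge on (suppress); wire := (2, 1)
[3] halt on (suppress); wire := (3, -2)
[4] cruise off; pass (3, -2)
output (3, -2)
last writer: layer 3 = halt

halt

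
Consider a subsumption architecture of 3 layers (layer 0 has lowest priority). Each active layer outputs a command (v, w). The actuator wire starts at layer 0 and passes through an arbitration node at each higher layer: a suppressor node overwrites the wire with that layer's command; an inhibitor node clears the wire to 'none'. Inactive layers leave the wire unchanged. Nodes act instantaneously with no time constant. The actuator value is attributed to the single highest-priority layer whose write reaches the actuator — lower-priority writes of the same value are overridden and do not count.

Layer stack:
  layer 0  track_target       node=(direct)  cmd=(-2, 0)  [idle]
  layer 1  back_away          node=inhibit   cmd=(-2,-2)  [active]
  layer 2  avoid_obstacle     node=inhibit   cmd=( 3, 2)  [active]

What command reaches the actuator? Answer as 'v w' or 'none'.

L0 track_target: idle → wire = none
L1 back_away: active, inhibitor → wire = none
L2 avoid_obstacle: active, inhibitor → wire = none
actuator = none

none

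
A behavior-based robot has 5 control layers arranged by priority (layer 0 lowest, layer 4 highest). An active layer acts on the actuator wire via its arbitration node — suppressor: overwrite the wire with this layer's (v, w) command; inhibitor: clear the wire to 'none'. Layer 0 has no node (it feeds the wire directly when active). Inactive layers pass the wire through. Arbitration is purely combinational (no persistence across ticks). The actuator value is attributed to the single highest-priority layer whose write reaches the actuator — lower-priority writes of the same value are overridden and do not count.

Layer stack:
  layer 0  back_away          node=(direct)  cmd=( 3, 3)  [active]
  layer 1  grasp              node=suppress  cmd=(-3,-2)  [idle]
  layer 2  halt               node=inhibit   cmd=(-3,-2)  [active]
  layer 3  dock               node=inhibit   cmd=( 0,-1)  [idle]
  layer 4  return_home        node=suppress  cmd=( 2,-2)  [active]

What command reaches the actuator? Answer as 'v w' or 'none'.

2 -2

layer 0 (back_away) active — direct: (3, 3)
layer 1 (grasp) idle — unchanged: (3, 3)
layer 2 (halt) active — inhibits: none
layer 3 (dock) idle — unchanged: none
layer 4 (return_home) active — suppresses: (2, -2)
→ actuator (2, -2)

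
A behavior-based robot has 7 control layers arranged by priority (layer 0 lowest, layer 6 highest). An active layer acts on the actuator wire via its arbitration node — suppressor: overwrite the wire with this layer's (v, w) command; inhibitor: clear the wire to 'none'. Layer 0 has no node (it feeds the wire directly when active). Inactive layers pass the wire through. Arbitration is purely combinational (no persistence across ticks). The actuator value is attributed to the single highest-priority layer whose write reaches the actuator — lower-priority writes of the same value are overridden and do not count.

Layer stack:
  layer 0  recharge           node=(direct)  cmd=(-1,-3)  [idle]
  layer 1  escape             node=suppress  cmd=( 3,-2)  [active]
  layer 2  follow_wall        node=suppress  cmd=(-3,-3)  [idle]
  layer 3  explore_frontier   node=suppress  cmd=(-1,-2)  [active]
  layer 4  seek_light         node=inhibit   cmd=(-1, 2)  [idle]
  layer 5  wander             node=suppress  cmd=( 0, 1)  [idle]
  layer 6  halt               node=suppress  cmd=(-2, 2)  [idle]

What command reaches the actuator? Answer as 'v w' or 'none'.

L0 recharge: idle → wire = none
L1 escape: active, suppressor → wire = (3, -2)
L2 follow_wall: idle → wire stays (3, -2)
L3 explore_frontier: active, suppressor → wire = (-1, -2)
L4 seek_light: idle → wire stays (-1, -2)
L5 wander: idle → wire stays (-1, -2)
L6 halt: idle → wire stays (-1, -2)
actuator = (-1, -2)

-1 -2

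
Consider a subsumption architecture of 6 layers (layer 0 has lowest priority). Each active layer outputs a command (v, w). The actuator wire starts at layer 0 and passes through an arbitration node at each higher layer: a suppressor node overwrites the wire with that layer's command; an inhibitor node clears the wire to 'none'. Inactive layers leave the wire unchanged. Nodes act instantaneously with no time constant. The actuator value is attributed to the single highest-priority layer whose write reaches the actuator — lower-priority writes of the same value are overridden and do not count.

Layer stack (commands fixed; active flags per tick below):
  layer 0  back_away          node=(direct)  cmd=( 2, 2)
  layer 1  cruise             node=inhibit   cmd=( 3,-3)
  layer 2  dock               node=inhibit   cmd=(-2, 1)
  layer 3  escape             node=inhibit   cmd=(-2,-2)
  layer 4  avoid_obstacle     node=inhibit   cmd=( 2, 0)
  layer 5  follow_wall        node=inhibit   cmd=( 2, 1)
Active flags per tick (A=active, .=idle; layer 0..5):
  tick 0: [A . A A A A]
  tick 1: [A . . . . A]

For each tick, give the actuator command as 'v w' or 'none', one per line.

tick 0:
  [0] back_away on; wire := (2, 2)
  [1] cruise off; pass (2, 2)
  [2] dock on (inhibit); wire := none
  [3] escape on (inhibit); wire := none
  [4] avoid_obstacle on (inhibit); wire := none
  [5] follow_wall on (inhibit); wire := none
  output none
tick 1:
  [0] back_away on; wire := (2, 2)
  [1] cruise off; pass (2, 2)
  [2] dock off; pass (2, 2)
  [3] escape off; pass (2, 2)
  [4] avoid_obstacle off; pass (2, 2)
  [5] follow_wall on (inhibit); wire := none
  output none

none
none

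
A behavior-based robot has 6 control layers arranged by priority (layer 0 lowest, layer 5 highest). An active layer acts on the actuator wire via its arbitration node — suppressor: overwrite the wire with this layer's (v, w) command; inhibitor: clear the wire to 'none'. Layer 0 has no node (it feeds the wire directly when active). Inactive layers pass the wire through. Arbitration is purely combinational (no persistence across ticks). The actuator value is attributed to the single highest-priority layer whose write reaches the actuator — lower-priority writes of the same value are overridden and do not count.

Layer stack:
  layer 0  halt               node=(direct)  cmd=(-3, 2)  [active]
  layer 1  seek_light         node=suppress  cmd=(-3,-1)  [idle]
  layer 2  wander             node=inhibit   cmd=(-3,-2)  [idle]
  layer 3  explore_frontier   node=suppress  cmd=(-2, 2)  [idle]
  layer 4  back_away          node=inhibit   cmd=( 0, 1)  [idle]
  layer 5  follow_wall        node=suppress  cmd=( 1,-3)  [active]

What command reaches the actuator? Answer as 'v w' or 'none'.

layer 0 (halt) active — direct: (-3, 2)
layer 1 (seek_light) idle — unchanged: (-3, 2)
layer 2 (wander) idle — unchanged: (-3, 2)
layer 3 (explore_frontier) idle — unchanged: (-3, 2)
layer 4 (back_away) idle — unchanged: (-3, 2)
layer 5 (follow_wall) active — suppresses: (1, -3)
→ actuator (1, -3)

1 -3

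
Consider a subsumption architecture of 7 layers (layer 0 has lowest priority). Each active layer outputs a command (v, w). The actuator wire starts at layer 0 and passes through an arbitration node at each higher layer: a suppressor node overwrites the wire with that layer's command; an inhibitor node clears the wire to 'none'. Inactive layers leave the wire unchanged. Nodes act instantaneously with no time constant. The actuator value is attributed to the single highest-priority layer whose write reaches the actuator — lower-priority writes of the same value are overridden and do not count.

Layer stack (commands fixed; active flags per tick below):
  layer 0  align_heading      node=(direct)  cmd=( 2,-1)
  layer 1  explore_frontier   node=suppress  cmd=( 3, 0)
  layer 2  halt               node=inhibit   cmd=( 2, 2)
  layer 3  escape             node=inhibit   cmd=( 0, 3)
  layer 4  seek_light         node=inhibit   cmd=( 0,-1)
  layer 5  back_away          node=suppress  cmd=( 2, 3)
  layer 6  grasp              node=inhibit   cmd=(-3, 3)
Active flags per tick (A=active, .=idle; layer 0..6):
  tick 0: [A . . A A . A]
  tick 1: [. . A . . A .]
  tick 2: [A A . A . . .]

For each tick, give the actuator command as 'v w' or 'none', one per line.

none
2 3
none

tick 0:
  L0 align_heading: active, feeds wire = (2, -1)
  L1 explore_frontier: idle → wire stays (2, -1)
  L2 halt: idle → wire stays (2, -1)
  L3 escape: active, inhibitor → wire = none
  L4 seek_light: active, inhibitor → wire = none
  L5 back_away: idle → wire stays none
  L6 grasp: active, inhibitor → wire = none
  actuator = none
tick 1:
  L0 align_heading: idle → wire = none
  L1 explore_frontier: idle → wire stays none
  L2 halt: active, inhibitor → wire = none
  L3 escape: idle → wire stays none
  L4 seek_light: idle → wire stays none
  L5 back_away: active, suppressor → wire = (2, 3)
  L6 grasp: idle → wire stays (2, 3)
  actuator = (2, 3)
tick 2:
  L0 align_heading: active, feeds wire = (2, -1)
  L1 explore_frontier: active, suppressor → wire = (3, 0)
  L2 halt: idle → wire stays (3, 0)
  L3 escape: active, inhibitor → wire = none
  L4 seek_light: idle → wire stays none
  L5 back_away: idle → wire stays none
  L6 grasp: idle → wire stays none
  actuator = none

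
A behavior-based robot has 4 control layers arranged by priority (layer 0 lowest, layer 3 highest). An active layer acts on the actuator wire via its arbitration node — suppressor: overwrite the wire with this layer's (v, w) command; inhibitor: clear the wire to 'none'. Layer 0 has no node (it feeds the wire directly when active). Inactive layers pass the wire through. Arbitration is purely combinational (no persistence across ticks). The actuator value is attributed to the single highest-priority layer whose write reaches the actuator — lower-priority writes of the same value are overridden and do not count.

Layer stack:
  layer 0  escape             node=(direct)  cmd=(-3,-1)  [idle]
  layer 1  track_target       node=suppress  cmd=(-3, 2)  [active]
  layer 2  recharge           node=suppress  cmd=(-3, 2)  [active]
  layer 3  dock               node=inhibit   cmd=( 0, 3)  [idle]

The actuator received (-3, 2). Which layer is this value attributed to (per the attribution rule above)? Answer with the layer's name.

L0 escape: idle → wire = none
L1 track_target: active, suppressor → wire = (-3, 2)
L2 recharge: active, suppressor → wire = (-3, 2)
L3 dock: idle → wire stays (-3, 2)
actuator = (-3, 2)
last writer: layer 2 = recharge

recharge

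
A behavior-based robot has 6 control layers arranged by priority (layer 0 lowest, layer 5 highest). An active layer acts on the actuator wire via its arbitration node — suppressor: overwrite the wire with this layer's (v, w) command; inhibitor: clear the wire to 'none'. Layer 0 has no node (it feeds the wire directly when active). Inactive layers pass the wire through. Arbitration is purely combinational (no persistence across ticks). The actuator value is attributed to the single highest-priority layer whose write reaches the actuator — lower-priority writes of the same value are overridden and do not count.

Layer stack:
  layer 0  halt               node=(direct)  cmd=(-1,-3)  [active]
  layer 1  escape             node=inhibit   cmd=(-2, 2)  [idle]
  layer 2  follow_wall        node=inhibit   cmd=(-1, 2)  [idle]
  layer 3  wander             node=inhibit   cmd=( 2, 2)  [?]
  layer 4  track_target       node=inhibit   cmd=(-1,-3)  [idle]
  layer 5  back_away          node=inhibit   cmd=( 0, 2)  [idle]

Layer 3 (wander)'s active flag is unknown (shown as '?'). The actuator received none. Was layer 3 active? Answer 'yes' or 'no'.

yes

If layer 3 is active=yes:
  actuator would be none
If layer 3 is active=no:
  actuator would be (-1, -3)
Observed none, so layer 3 was active.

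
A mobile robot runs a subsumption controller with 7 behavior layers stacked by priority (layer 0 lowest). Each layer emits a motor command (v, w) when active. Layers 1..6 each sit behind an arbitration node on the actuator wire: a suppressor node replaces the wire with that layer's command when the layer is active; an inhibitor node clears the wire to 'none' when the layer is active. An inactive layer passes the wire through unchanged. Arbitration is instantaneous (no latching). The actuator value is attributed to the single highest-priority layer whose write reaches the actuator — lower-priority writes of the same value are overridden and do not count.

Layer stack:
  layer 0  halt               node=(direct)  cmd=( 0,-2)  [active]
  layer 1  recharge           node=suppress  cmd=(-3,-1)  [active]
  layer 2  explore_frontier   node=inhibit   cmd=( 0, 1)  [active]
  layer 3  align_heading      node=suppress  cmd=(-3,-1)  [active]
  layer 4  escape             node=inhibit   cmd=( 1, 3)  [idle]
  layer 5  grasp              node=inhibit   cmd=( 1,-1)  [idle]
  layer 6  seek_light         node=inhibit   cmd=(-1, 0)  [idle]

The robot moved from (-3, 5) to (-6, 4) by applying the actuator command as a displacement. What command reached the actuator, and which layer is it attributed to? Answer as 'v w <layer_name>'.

displacement = (-6, 4) − (-3, 5) = (-3, -1)
[0] halt on; wire := (0, -2)
[1] recharge on (suppress); wire := (-3, -1)
[2] explore_frontier on (inhibit); wire := none
[3] align_heading on (suppress); wire := (-3, -1)
[4] escape off; pass (-3, -1)
[5] grasp off; pass (-3, -1)
[6] seek_light off; pass (-3, -1)
output (-3, -1) — from layer 3 (align_heading)

-3 -1 align_heading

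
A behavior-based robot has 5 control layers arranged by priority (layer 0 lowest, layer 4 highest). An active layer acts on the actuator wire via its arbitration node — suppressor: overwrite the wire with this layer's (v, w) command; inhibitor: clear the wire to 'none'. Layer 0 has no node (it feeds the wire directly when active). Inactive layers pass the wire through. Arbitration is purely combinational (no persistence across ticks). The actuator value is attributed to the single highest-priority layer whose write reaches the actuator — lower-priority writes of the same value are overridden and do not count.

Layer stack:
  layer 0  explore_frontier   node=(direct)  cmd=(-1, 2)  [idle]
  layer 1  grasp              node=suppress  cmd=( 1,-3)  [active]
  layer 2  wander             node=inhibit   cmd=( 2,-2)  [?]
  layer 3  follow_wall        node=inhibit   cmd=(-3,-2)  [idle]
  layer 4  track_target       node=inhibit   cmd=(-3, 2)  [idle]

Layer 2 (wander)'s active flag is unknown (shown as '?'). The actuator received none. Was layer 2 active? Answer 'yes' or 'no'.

If layer 2 is active=yes:
  actuator would be none
If layer 2 is active=no:
  actuator would be (1, -3)
Observed none, so layer 2 was active.

yes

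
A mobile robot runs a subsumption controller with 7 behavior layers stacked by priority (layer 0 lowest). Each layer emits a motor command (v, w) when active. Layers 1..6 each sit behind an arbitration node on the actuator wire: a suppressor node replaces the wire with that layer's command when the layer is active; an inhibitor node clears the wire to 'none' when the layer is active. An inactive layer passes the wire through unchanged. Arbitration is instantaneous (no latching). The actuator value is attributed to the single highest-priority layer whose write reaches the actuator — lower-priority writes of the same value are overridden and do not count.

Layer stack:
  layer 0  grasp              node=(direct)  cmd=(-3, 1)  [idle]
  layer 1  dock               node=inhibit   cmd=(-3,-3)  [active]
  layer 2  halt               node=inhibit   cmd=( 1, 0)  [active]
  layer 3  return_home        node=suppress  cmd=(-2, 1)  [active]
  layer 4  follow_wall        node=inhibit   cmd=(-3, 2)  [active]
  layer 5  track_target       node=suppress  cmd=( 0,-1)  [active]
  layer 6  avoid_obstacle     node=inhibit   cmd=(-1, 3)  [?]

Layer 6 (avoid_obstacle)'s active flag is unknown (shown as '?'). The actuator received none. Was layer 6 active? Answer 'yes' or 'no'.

If layer 6 is active=yes:
  actuator would be none
If layer 6 is active=no:
  actuator would be (0, -1)
Observed none, so layer 6 was active.

yes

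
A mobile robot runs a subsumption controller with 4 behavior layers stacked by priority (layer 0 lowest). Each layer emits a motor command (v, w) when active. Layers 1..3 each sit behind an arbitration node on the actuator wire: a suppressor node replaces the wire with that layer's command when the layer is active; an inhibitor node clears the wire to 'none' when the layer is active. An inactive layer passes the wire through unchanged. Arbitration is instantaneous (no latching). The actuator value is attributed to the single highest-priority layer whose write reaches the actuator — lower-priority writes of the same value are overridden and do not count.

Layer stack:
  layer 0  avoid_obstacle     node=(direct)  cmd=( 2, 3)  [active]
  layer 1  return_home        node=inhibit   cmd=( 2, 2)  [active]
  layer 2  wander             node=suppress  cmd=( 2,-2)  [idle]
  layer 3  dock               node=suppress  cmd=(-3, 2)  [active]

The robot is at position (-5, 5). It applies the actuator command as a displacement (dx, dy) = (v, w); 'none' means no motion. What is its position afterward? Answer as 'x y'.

layer 0 (avoid_obstacle) active — direct: (2, 3)
layer 1 (return_home) active — inhibits: none
layer 2 (wander) idle — unchanged: none
layer 3 (dock) active — suppresses: (-3, 2)
→ actuator (-3, 2)
position: (-5, 5) + (-3, 2) = (-8, 7)

-8 7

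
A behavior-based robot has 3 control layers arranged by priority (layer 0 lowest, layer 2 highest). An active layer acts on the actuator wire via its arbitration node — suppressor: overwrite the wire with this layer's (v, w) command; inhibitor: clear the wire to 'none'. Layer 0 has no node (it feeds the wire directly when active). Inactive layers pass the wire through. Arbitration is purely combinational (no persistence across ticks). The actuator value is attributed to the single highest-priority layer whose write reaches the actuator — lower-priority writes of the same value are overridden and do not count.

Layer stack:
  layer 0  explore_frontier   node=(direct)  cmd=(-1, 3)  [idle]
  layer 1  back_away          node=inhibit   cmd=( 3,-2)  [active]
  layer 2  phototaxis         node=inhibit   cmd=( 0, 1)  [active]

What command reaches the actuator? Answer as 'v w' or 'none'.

L0 explore_frontier: idle → wire = none
L1 back_away: active, inhibitor → wire = none
L2 phototaxis: active, inhibitor → wire = none
actuator = none

none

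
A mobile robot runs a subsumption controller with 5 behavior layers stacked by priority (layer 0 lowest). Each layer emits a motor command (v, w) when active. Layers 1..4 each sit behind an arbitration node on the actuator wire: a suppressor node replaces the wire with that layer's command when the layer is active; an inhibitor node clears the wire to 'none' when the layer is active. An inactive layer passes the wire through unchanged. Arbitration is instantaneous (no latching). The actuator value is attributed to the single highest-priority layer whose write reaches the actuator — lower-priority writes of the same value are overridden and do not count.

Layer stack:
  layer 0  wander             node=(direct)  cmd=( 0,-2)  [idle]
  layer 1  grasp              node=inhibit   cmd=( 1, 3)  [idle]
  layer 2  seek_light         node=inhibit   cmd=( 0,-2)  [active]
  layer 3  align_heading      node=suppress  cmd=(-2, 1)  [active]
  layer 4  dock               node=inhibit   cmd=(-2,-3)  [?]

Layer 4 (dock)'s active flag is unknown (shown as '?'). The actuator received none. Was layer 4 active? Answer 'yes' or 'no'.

If layer 4 is active=yes:
  actuator would be none
If layer 4 is active=no:
  actuator would be (-2, 1)
Observed none, so layer 4 was active.

yes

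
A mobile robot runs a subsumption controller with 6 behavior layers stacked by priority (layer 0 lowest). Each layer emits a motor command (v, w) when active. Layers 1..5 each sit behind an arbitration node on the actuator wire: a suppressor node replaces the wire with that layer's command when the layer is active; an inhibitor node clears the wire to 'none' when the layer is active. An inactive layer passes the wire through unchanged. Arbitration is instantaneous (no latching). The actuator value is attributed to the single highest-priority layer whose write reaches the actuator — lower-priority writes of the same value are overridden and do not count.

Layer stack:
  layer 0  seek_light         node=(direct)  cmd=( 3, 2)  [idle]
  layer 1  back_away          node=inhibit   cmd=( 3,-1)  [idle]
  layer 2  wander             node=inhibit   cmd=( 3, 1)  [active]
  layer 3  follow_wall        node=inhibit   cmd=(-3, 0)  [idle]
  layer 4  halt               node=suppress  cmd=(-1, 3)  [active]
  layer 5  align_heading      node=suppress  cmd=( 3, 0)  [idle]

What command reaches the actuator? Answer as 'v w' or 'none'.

-1 3

[0] seek_light off; wire := none
[1] back_away off; pass none
[2] wander on (inhibit); wire := none
[3] follow_wall off; pass none
[4] halt on (suppress); wire := (-1, 3)
[5] align_heading off; pass (-1, 3)
output (-1, 3)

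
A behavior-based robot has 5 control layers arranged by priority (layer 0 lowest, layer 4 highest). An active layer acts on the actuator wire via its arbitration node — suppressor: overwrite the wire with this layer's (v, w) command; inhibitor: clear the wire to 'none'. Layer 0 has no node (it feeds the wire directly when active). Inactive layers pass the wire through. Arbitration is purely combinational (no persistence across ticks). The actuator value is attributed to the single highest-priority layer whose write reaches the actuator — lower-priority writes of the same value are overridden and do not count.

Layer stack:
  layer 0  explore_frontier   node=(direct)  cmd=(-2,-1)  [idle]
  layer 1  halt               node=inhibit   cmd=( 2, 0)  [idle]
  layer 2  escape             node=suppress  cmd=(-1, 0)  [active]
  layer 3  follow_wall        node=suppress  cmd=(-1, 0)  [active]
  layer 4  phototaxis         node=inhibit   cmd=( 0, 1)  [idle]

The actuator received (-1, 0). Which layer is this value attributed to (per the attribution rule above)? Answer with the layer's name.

[0] explore_frontier off; wire := none
[1] halt off; pass none
[2] escape on (suppress); wire := (-1, 0)
[3] follow_wall on (suppress); wire := (-1, 0)
[4] phototaxis off; pass (-1, 0)
output (-1, 0)
last writer: layer 3 = follow_wall

follow_wall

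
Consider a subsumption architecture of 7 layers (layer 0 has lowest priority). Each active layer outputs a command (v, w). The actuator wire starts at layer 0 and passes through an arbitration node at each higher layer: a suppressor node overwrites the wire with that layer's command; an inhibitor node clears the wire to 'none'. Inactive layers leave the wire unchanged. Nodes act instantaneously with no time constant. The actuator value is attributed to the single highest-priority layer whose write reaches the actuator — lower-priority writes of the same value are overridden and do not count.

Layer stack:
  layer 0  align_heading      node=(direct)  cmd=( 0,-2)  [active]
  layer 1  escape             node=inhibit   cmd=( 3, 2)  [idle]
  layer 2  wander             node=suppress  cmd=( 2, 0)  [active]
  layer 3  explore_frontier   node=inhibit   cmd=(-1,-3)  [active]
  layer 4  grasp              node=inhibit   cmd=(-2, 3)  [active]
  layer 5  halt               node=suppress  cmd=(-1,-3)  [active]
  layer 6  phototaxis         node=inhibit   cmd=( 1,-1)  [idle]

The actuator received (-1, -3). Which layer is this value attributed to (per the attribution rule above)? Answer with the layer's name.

halt

[0] align_heading on; wire := (0, -2)
[1] escape off; pass (0, -2)
[2] wander on (suppress); wire := (2, 0)
[3] explore_frontier on (inhibit); wire := none
[4] grasp on (inhibit); wire := none
[5] halt on (suppress); wire := (-1, -3)
[6] phototaxis off; pass (-1, -3)
output (-1, -3)
last writer: layer 5 = halt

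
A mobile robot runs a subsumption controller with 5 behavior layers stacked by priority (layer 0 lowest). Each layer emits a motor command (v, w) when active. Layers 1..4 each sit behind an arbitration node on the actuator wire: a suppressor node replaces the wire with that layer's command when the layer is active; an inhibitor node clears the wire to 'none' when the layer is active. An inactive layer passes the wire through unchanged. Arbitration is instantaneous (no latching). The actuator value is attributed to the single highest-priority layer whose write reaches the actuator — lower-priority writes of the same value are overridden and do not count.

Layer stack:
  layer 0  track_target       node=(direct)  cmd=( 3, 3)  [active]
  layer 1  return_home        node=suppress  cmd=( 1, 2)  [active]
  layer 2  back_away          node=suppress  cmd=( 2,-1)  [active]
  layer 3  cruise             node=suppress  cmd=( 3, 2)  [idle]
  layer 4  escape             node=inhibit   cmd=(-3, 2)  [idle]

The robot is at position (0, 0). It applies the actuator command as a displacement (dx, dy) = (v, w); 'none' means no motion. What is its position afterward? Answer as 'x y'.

[0] track_target on; wire := (3, 3)
[1] return_home on (suppress); wire := (1, 2)
[2] back_away on (suppress); wire := (2, -1)
[3] cruise off; pass (2, -1)
[4] escape off; pass (2, -1)
output (2, -1)
position: (0, 0) + (2, -1) = (2, -1)

2 -1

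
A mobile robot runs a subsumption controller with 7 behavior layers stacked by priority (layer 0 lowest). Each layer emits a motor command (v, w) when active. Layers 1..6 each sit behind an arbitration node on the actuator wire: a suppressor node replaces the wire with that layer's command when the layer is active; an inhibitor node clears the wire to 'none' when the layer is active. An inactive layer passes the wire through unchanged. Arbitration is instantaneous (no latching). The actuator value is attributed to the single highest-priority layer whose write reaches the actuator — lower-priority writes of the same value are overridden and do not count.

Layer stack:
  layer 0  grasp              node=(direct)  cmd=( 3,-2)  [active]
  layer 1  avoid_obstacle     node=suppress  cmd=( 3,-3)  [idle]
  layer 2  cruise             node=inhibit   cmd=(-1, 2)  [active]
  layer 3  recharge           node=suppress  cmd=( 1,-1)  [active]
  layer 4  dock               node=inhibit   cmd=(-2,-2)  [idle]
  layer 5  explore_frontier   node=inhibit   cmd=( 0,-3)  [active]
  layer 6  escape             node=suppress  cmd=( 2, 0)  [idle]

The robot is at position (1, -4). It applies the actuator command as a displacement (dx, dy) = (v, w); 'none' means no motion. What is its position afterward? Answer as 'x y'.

1 -4

layer 0 (grasp) active — direct: (3, -2)
layer 1 (avoid_obstacle) idle — unchanged: (3, -2)
layer 2 (cruise) active — inhibits: none
layer 3 (recharge) active — suppresses: (1, -1)
layer 4 (dock) idle — unchanged: (1, -1)
layer 5 (explore_frontier) active — inhibits: none
layer 6 (escape) idle — unchanged: none
→ actuator none
position: (1, -4) + none = (1, -4)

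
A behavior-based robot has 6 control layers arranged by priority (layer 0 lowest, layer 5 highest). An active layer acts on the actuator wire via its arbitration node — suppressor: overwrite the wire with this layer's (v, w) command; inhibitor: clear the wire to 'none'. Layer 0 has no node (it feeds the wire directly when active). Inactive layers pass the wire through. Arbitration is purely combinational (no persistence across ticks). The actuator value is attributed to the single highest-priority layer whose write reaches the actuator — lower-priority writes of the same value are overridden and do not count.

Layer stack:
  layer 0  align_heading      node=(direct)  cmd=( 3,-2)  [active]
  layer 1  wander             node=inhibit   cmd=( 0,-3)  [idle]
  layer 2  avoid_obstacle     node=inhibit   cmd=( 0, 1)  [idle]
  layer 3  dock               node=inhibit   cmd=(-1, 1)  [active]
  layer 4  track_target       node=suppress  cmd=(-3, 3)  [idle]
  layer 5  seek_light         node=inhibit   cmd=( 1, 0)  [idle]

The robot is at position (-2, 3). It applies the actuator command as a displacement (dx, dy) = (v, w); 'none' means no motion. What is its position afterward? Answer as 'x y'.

-2 3

layer 0 (align_heading) active — direct: (3, -2)
layer 1 (wander) idle — unchanged: (3, -2)
layer 2 (avoid_obstacle) idle — unchanged: (3, -2)
layer 3 (dock) active — inhibits: none
layer 4 (track_target) idle — unchanged: none
layer 5 (seek_light) idle — unchanged: none
→ actuator none
position: (-2, 3) + none = (-2, 3)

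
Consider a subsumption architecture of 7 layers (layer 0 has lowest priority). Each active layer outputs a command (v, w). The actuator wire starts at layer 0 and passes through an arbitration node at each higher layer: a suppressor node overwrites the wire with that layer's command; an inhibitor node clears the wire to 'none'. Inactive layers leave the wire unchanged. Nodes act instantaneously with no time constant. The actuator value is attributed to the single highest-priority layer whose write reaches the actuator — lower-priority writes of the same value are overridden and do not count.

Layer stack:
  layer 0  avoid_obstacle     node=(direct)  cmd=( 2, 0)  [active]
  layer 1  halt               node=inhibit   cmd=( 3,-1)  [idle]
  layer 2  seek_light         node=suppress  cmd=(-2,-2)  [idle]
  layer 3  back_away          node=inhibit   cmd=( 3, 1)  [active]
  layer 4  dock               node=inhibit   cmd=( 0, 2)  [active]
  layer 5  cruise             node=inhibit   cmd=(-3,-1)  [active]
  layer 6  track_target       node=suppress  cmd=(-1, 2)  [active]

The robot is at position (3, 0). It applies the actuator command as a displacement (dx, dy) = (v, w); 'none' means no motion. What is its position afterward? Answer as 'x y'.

[0] avoid_obstacle on; wire := (2, 0)
[1] halt off; pass (2, 0)
[2] seek_light off; pass (2, 0)
[3] back_away on (inhibit); wire := none
[4] dock on (inhibit); wire := none
[5] cruise on (inhibit); wire := none
[6] track_target on (suppress); wire := (-1, 2)
output (-1, 2)
position: (3, 0) + (-1, 2) = (2, 2)

2 2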